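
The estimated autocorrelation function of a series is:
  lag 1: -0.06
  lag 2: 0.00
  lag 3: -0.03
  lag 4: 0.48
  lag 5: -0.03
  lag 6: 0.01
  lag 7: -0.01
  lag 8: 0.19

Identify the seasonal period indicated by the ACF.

4

The largest autocorrelation is r_4 = 0.48, with a weaker echo at lag 8 (0.19); the remaining lags stay at or below 0.01.
The dominant spike at lag 4 indicates a seasonal period of 4.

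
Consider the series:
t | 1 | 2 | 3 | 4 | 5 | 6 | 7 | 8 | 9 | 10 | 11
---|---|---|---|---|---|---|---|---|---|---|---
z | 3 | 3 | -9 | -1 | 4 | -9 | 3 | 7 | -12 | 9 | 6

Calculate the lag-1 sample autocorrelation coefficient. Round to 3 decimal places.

Mean z̄ = (3 + 3 − 9 − 1 + 4 − 9 + 3 + 7 − 12 + 9 + 6)/11 = 0.3636
Numerator Σ_{t=1}^{10}(z_t−z̄)(z_{t+1}−z̄) = -191.3140
Denominator Σ(z_t−z̄)² = 514.5455
r_1 = -191.3140 / 514.5455 = -0.372

-0.372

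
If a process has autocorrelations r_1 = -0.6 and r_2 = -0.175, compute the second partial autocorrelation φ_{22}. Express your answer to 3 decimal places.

-0.836

φ_{22} = (r_2 − r_1²) / (1 − r_1²)
r_1² = (-0.6)² = 0.36
Numerator = -0.175 − 0.3600 = -0.5350; denominator = 1 − 0.3600 = 0.6400
φ_{22} = -0.5350 / 0.6400 = -0.836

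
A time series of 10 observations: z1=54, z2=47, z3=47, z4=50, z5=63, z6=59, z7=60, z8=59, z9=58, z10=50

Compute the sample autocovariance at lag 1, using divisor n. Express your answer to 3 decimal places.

Mean z̄ = (54 + 47 + 47 + 50 + 63 + 59 + 60 + 59 + 58 + 50)/10 = 54.7000
Σ_{t=1}^{9}(z_t−z̄)(z_{t+1}−z̄) = 141.8100
γ_1 = 141.8100 / 10 = 14.181

14.181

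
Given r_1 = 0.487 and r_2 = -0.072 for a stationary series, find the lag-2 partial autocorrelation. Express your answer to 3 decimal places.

φ_{22} = (r_2 − r_1²) / (1 − r_1²)
r_1² = (0.487)² = 0.237169
Numerator = -0.072 − 0.2372 = -0.3092; denominator = 1 − 0.2372 = 0.7628
φ_{22} = -0.3092 / 0.7628 = -0.405

-0.405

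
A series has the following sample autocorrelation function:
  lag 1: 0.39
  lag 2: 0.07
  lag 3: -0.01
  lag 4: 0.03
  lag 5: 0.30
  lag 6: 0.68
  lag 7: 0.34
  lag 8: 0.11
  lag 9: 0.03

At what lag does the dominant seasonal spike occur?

The largest autocorrelation is r_6 = 0.68; the remaining lags stay at or below 0.39. The elevated value at lag 1 (0.39), dropping to 0.07 at lag 2, reflects decaying short-term dependence rather than seasonality.
The dominant spike at lag 6 indicates a seasonal period of 6.

6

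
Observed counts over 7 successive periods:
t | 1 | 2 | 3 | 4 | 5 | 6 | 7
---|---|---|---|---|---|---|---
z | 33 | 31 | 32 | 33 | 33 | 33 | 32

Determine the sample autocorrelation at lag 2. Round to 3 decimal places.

Mean z̄ = (33 + 31 + 32 + 33 + 33 + 33 + 32)/7 = 32.4286
Numerator Σ_{t=1}^{5}(z_t−z̄)(z_{t+2}−z̄) = -1.2245
Denominator Σ(z_t−z̄)² = 3.7143
r_2 = -1.2245 / 3.7143 = -0.330

-0.330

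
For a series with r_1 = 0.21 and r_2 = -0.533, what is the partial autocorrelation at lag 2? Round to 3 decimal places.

-0.604

φ_{22} = (r_2 − r_1²) / (1 − r_1²)
r_1² = (0.21)² = 0.0441
Numerator = -0.533 − 0.0441 = -0.5771; denominator = 1 − 0.0441 = 0.9559
φ_{22} = -0.5771 / 0.9559 = -0.604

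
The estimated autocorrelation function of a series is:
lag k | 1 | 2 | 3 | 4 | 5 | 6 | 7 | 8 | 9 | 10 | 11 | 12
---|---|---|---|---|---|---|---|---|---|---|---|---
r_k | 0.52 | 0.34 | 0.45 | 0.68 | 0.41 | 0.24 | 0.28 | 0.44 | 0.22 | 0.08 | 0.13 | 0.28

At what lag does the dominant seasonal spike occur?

The largest autocorrelation is r_4 = 0.68; the remaining lags stay at or below 0.52. The elevated value at lag 1 (0.52), dropping to 0.34 at lag 2, reflects decaying short-term dependence rather than seasonality.
The dominant spike at lag 4 indicates a seasonal period of 4.

4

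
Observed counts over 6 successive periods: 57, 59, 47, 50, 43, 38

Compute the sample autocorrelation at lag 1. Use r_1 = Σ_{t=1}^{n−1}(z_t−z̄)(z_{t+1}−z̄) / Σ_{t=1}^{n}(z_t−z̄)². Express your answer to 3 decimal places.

0.362

Mean z̄ = (57 + 59 + 47 + 50 + 43 + 38)/6 = 49.0000
Deviations from mean: 8.0000, 10.0000, -2.0000, 1.0000, -6.0000, -11.0000
Numerator Σ_{t=1}^{5}(z_t−z̄)(z_{t+1}−z̄) = 118.0000
Denominator Σ(z_t−z̄)² = 326.0000
r_1 = 118.0000 / 326.0000 = 0.362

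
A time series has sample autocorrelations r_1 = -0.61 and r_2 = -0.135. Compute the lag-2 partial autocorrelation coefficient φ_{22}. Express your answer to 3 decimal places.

φ_{22} = (r_2 − r_1²) / (1 − r_1²)
r_1² = (-0.61)² = 0.3721
Numerator = -0.135 − 0.3721 = -0.5071; denominator = 1 − 0.3721 = 0.6279
φ_{22} = -0.5071 / 0.6279 = -0.808

-0.808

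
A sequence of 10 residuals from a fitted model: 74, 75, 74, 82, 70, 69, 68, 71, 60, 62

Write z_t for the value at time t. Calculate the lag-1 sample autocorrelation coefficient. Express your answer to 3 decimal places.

0.416

Mean z̄ = (74 + 75 + 74 + 82 + 70 + 69 + 68 + 71 + 60 + 62)/10 = 70.5000
Numerator Σ_{t=1}^{9}(z_t−z̄)(z_{t+1}−z̄) = 153.2500
Denominator Σ(z_t−z̄)² = 368.5000
r_1 = 153.2500 / 368.5000 = 0.416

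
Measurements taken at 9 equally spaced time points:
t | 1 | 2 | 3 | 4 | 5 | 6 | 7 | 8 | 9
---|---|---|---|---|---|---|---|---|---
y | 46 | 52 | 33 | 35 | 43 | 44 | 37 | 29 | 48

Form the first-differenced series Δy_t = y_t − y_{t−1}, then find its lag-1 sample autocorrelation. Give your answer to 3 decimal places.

-0.240

First differences Δy: 6, -19, 2, 8, 1, -7, -8, 19
Mean of differences = 0.2500
Numerator Σ(Δy_t−Δȳ)(Δy_{t+1}−Δȳ) = -225.3125
Denominator Σ(Δy_t−Δȳ)² = 939.5000
r_1(Δy) = -225.3125 / 939.5000 = -0.240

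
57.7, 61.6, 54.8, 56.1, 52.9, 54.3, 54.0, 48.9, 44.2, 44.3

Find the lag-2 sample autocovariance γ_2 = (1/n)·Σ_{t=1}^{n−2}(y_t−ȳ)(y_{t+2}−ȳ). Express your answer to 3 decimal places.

Mean ȳ = (57.7 + 61.6 + 54.8 + 56.1 + 52.9 + 54.3 + 54.0 + 48.9 + 44.2 + 44.3)/10 = 52.8800
Σ_{t=1}^{8}(y_t−ȳ)(y_{t+2}−ȳ) = 60.7412
γ_2 = 60.7412 / 10 = 6.074

6.074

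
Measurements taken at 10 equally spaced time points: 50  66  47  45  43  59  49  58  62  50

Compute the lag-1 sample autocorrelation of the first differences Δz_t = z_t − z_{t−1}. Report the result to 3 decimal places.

First differences Δz: 16, -19, -2, -2, 16, -10, 9, 4, -12
Mean of differences = 0.0000
Numerator Σ(Δz_t−Δz̄)(Δz_{t+1}−Δz̄) = -556.0000
Denominator Σ(Δz_t−Δz̄)² = 1222.0000
r_1(Δz) = -556.0000 / 1222.0000 = -0.455

-0.455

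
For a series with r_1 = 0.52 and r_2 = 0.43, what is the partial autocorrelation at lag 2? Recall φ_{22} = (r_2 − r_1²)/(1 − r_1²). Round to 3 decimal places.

φ_{22} = (r_2 − r_1²) / (1 − r_1²)
r_1² = (0.52)² = 0.2704
Numerator = 0.43 − 0.2704 = 0.1596; denominator = 1 − 0.2704 = 0.7296
φ_{22} = 0.1596 / 0.7296 = 0.219

0.219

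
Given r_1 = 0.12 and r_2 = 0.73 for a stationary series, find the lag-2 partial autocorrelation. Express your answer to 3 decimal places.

0.726

φ_{22} = (r_2 − r_1²) / (1 − r_1²)
r_1² = (0.12)² = 0.0144
Numerator = 0.73 − 0.0144 = 0.7156; denominator = 1 − 0.0144 = 0.9856
φ_{22} = 0.7156 / 0.9856 = 0.726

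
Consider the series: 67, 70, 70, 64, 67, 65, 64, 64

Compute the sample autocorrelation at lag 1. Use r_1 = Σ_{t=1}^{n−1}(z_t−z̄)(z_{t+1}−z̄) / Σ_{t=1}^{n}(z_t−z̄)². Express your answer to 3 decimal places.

0.291

Mean z̄ = (67 + 70 + 70 + 64 + 67 + 65 + 64 + 64)/8 = 66.3750
Deviations from mean: 0.6250, 3.6250, 3.6250, -2.3750, 0.6250, -1.3750, -2.3750, -2.3750
Numerator Σ_{t=1}^{7}(z_t−z̄)(z_{t+1}−z̄) = 13.3594
Denominator Σ(z_t−z̄)² = 45.8750
r_1 = 13.3594 / 45.8750 = 0.291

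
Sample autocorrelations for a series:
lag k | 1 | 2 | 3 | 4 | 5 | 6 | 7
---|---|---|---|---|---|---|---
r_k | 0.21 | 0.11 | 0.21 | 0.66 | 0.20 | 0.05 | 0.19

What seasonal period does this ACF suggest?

4

The largest autocorrelation is r_4 = 0.66; the remaining lags stay at or below 0.21.
The dominant spike at lag 4 indicates a seasonal period of 4.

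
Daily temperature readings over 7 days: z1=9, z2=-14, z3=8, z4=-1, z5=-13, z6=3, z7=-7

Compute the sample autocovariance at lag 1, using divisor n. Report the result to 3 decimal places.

-47.717

Mean z̄ = (9 − 14 + 8 − 1 − 13 + 3 − 7)/7 = -2.1429
Deviations: 11.1429, -11.8571, 10.1429, 1.1429, -10.8571, 5.1429, -4.8571
Σ_{t=1}^{6}(z_t−z̄)(z_{t+1}−z̄) = -334.0204
γ_1 = -334.0204 / 7 = -47.717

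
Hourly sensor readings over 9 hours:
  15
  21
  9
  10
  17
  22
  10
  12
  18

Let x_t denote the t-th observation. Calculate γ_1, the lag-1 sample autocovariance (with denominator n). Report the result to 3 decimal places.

Mean x̄ = (15 + 21 + 9 + 10 + 17 + 22 + 10 + 12 + 18)/9 = 14.8889
Σ_{t=1}^{8}(x_t−x̄)(x_{t+1}−x̄) = -31.4568
γ_1 = -31.4568 / 9 = -3.495

-3.495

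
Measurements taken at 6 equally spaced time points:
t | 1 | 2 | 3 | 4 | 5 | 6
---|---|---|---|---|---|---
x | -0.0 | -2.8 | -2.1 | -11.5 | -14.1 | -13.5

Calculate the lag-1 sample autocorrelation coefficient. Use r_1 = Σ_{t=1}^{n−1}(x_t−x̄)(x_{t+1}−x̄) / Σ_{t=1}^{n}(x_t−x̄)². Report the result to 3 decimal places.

Mean x̄ = (-0.0 − 2.8 − 2.1 − 11.5 − 14.1 − 13.5)/6 = -7.3333
Deviations from mean: 7.3333, 4.5333, 5.2333, -4.1667, -6.7667, -6.1667
Σ(x_t−x̄)(x_{t+1}−x̄) = (33.2444) + (23.7244) + (-21.8056) + (28.1944) + (41.7278) = 105.0856
Denominator Σ(x_t−x̄)² = 202.8933
r_1 = 105.0856 / 202.8933 = 0.518

0.518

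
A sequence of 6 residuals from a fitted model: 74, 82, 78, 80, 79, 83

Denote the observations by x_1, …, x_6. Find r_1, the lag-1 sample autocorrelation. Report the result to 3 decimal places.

-0.392

Mean x̄ = (74 + 82 + 78 + 80 + 79 + 83)/6 = 79.3333
Σ(x_t−x̄)(x_{t+1}−x̄) = (-14.2222) + (-3.5556) + (-0.8889) + (-0.2222) + (-1.2222) = -20.1111
Denominator Σ(x_t−x̄)² = 51.3333
r_1 = -20.1111 / 51.3333 = -0.392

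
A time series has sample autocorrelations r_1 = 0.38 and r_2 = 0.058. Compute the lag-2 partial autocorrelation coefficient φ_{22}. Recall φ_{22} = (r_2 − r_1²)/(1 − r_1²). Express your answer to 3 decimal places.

φ_{22} = (r_2 − r_1²) / (1 − r_1²)
r_1² = (0.38)² = 0.1444
Numerator = 0.058 − 0.1444 = -0.0864; denominator = 1 − 0.1444 = 0.8556
φ_{22} = -0.0864 / 0.8556 = -0.101

-0.101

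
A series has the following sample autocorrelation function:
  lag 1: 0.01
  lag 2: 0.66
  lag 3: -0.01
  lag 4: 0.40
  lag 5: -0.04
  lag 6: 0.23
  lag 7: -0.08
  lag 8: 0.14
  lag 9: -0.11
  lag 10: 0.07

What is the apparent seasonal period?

2

The largest autocorrelation is r_2 = 0.66, with weaker echoes at lags 4 (0.40) and 6 (0.23); the remaining lags stay at or below 0.14.
The dominant spike at lag 2 indicates a seasonal period of 2.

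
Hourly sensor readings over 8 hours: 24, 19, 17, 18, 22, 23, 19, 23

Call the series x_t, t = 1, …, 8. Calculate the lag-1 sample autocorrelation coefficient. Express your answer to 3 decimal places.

0.037

Mean x̄ = (24 + 19 + 17 + 18 + 22 + 23 + 19 + 23)/8 = 20.6250
Deviations from mean: 3.3750, -1.6250, -3.6250, -2.6250, 1.3750, 2.3750, -1.6250, 2.3750
Σ(x_t−x̄)(x_{t+1}−x̄) = (-5.4844) + (5.8906) + (9.5156) + (-3.6094) + (3.2656) + (-3.8594) + (-3.8594) = 1.8594
Denominator Σ(x_t−x̄)² = 49.8750
r_1 = 1.8594 / 49.8750 = 0.037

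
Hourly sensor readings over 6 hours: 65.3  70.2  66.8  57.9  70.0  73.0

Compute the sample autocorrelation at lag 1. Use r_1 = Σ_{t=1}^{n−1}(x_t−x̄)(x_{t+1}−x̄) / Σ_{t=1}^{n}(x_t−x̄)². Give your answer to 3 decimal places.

Mean x̄ = (65.3 + 70.2 + 66.8 + 57.9 + 70.0 + 73.0)/6 = 67.2000
Σ(x_t−x̄)(x_{t+1}−x̄) = (-5.7000) + (-1.2000) + (3.7200) + (-26.0400) + (16.2400) = -12.9800
Denominator Σ(x_t−x̄)² = 140.7400
r_1 = -12.9800 / 140.7400 = -0.092

-0.092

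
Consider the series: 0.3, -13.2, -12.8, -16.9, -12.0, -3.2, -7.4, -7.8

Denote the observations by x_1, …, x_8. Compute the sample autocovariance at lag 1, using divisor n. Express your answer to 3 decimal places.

2.871

Mean x̄ = (0.3 − 13.2 − 12.8 − 16.9 − 12.0 − 3.2 − 7.4 − 7.8)/8 = -9.1250
Deviations: 9.4250, -4.0750, -3.6750, -7.7750, -2.8750, 5.9250, 1.7250, 1.3250
Σ_{t=1}^{7}(x_t−x̄)(x_{t+1}−x̄) = 22.9669
γ_1 = 22.9669 / 8 = 2.871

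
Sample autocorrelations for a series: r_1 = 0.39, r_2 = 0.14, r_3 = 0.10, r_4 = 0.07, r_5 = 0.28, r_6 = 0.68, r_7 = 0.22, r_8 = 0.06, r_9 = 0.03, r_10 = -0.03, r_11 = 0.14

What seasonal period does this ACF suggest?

6

The largest autocorrelation is r_6 = 0.68; the remaining lags stay at or below 0.39. The elevated value at lag 1 (0.39), dropping to 0.14 at lag 2, reflects decaying short-term dependence rather than seasonality.
The dominant spike at lag 6 indicates a seasonal period of 6.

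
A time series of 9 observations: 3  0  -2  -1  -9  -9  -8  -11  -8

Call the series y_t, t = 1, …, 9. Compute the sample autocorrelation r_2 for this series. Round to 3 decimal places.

0.305

Mean ȳ = (3 + 0 − 2 − 1 − 9 − 9 − 8 − 11 − 8)/9 = -5.0000
Numerator Σ_{t=1}^{7}(y_t−ȳ)(y_{t+2}−ȳ) = 61.0000
Denominator Σ(y_t−ȳ)² = 200.0000
r_2 = 61.0000 / 200.0000 = 0.305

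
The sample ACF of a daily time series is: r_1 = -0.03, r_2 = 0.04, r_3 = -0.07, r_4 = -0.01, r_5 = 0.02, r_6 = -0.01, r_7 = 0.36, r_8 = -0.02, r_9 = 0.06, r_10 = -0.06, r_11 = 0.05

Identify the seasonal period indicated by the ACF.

The largest autocorrelation is r_7 = 0.36; the remaining lags stay at or below 0.06.
The dominant spike at lag 7 indicates a seasonal period of 7.

7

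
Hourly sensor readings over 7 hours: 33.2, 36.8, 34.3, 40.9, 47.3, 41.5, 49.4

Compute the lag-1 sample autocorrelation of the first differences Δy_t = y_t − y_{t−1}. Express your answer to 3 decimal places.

First differences Δy: 3.6, -2.5, 6.6, 6.4, -5.8, 7.9
Mean of differences = 2.7000
Numerator Σ(Δy_t−Δȳ)(Δy_{t+1}−Δȳ) = -86.1800
Denominator Σ(Δy_t−Δȳ)² = 156.0400
r_1(Δy) = -86.1800 / 156.0400 = -0.552

-0.552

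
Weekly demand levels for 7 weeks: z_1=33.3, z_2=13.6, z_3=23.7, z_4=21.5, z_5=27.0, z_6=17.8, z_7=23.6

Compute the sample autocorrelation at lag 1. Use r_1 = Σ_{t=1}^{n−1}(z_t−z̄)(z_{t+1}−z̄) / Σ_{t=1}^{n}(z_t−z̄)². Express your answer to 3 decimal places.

-0.562

Mean z̄ = (33.3 + 13.6 + 23.7 + 21.5 + 27.0 + 17.8 + 23.6)/7 = 22.9286
Deviations from mean: 10.3714, -9.3286, 0.7714, -1.4286, 4.0714, -5.1286, 0.6714
Σ(z_t−z̄)(z_{t+1}−z̄) = (-96.7506) + (-7.1963) + (-1.1020) + (-5.8163) + (-20.8806) + (-3.4435) = -135.1894
Denominator Σ(z_t−z̄)² = 240.5543
r_1 = -135.1894 / 240.5543 = -0.562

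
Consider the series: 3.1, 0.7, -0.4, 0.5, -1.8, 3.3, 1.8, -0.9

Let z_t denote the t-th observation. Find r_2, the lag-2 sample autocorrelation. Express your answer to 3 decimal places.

Mean z̄ = (3.1 + 0.7 − 0.4 + 0.5 − 1.8 + 3.3 + 1.8 − 0.9)/8 = 0.7875
Deviations from mean: 2.3125, -0.0875, -1.1875, -0.2875, -2.5875, 2.5125, 1.0125, -1.6875
Σ(z_t−z̄)(z_{t+2}−z̄) = (-2.7461) + (0.0252) + (3.0727) + (-0.7223) + (-2.6198) + (-4.2398) = -7.2303
Denominator Σ(z_t−z̄)² = 23.7288
r_2 = -7.2303 / 23.7288 = -0.305

-0.305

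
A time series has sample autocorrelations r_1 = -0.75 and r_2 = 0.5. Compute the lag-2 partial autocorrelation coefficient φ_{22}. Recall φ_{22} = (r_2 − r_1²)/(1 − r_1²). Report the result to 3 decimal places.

φ_{22} = (r_2 − r_1²) / (1 − r_1²)
r_1² = (-0.75)² = 0.5625
Numerator = 0.5 − 0.5625 = -0.0625; denominator = 1 − 0.5625 = 0.4375
φ_{22} = -0.0625 / 0.4375 = -0.143

-0.143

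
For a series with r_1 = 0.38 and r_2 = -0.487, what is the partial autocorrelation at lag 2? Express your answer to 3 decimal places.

-0.738

φ_{22} = (r_2 − r_1²) / (1 − r_1²)
r_1² = (0.38)² = 0.1444
Numerator = -0.487 − 0.1444 = -0.6314; denominator = 1 − 0.1444 = 0.8556
φ_{22} = -0.6314 / 0.8556 = -0.738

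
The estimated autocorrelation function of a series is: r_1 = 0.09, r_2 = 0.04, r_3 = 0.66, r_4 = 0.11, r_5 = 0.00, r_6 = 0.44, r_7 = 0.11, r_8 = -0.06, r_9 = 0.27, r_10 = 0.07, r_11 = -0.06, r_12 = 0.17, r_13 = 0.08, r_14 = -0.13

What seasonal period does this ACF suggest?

3

The largest autocorrelation is r_3 = 0.66, with weaker echoes at lags 6 (0.44), 9 (0.27) and 12 (0.17); the remaining lags stay at or below 0.11.
The dominant spike at lag 3 indicates a seasonal period of 3.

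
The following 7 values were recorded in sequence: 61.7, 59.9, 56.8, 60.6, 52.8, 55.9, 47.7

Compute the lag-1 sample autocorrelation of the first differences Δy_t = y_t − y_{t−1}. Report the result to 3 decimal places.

First differences Δy: -1.8, -3.1, 3.8, -7.8, 3.1, -8.2
Mean of differences = -2.3333
Numerator Σ(Δy_t−Δȳ)(Δy_{t+1}−Δȳ) = -100.2178
Denominator Σ(Δy_t−Δȳ)² = 132.3133
r_1(Δy) = -100.2178 / 132.3133 = -0.757

-0.757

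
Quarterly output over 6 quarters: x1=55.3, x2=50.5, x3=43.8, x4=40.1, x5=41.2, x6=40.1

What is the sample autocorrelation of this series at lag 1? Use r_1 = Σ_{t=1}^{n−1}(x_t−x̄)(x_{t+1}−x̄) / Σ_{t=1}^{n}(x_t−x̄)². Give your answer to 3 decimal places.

0.469

Mean x̄ = (55.3 + 50.5 + 43.8 + 40.1 + 41.2 + 40.1)/6 = 45.1667
Deviations from mean: 10.1333, 5.3333, -1.3667, -5.0667, -3.9667, -5.0667
Numerator Σ_{t=1}^{5}(x_t−x̄)(x_{t+1}−x̄) = 93.8756
Denominator Σ(x_t−x̄)² = 200.0733
r_1 = 93.8756 / 200.0733 = 0.469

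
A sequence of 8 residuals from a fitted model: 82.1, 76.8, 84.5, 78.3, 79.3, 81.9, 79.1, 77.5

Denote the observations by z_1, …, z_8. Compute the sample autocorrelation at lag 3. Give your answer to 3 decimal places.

Mean z̄ = (82.1 + 76.8 + 84.5 + 78.3 + 79.3 + 81.9 + 79.1 + 77.5)/8 = 79.9375
Deviations from mean: 2.1625, -3.1375, 4.5625, -1.6375, -0.6375, 1.9625, -0.8375, -2.4375
Σ(z_t−z̄)(z_{t+3}−z̄) = (-3.5411) + (2.0002) + (8.9539) + (1.3714) + (1.5539) = 10.3383
Denominator Σ(z_t−z̄)² = 48.9188
r_3 = 10.3383 / 48.9188 = 0.211

0.211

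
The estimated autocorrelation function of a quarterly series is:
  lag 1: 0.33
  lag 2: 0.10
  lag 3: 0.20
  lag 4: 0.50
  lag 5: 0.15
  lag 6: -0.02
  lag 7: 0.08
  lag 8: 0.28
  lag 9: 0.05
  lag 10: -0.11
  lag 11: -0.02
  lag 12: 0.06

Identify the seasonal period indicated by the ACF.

4

The largest autocorrelation is r_4 = 0.50; the remaining lags stay at or below 0.33. The elevated value at lag 1 (0.33), dropping to 0.10 at lag 2, reflects decaying short-term dependence rather than seasonality.
The dominant spike at lag 4 indicates a seasonal period of 4.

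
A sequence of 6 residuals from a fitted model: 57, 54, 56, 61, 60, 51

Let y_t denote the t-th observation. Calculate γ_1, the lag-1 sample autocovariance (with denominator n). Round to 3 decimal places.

-0.958

Mean ȳ = (57 + 54 + 56 + 61 + 60 + 51)/6 = 56.5000
Σ_{t=1}^{5}(y_t−ȳ)(y_{t+1}−ȳ) = -5.7500
γ_1 = -5.7500 / 6 = -0.958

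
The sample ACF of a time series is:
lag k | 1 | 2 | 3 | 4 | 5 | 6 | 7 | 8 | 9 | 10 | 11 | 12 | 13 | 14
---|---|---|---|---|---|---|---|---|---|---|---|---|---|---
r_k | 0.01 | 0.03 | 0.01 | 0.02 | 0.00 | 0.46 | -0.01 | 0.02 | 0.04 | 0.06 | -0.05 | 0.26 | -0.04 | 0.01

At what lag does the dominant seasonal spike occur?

6

The largest autocorrelation is r_6 = 0.46, with a weaker echo at lag 12 (0.26); the remaining lags stay at or below 0.06.
The dominant spike at lag 6 indicates a seasonal period of 6.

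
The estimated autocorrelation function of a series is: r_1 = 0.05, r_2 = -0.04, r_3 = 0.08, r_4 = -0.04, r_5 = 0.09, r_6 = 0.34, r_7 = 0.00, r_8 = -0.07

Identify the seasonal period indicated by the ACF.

The largest autocorrelation is r_6 = 0.34; the remaining lags stay at or below 0.09.
The dominant spike at lag 6 indicates a seasonal period of 6.

6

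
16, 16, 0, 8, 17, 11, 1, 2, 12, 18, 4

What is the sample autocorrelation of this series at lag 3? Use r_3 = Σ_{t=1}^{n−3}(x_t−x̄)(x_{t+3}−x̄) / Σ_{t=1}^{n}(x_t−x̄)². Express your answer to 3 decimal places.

Mean x̄ = (16 + 16 + 0 + 8 + 17 + 11 + 1 + 2 + 12 + 18 + 4)/11 = 9.5455
Numerator Σ_{t=1}^{8}(x_t−x̄)(x_{t+3}−x̄) = -45.6198
Denominator Σ(x_t−x̄)² = 472.7273
r_3 = -45.6198 / 472.7273 = -0.097

-0.097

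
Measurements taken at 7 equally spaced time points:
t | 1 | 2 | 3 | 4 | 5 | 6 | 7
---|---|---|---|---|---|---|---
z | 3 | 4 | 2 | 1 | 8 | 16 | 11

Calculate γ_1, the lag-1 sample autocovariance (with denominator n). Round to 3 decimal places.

13.341

Mean z̄ = (3 + 4 + 2 + 1 + 8 + 16 + 11)/7 = 6.4286
Deviations: -3.4286, -2.4286, -4.4286, -5.4286, 1.5714, 9.5714, 4.5714
Σ_{t=1}^{6}(z_t−z̄)(z_{t+1}−z̄) = 93.3878
γ_1 = 93.3878 / 7 = 13.341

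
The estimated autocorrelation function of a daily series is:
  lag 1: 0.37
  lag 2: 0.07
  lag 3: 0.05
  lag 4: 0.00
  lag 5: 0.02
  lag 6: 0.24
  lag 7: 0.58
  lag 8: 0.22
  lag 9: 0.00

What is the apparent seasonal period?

The largest autocorrelation is r_7 = 0.58; the remaining lags stay at or below 0.37. The elevated value at lag 1 (0.37), dropping to 0.07 at lag 2, reflects decaying short-term dependence rather than seasonality.
The dominant spike at lag 7 indicates a seasonal period of 7.

7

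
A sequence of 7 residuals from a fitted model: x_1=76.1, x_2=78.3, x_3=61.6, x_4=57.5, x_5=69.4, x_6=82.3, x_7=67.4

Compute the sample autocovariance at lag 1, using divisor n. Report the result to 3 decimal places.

Mean x̄ = (76.1 + 78.3 + 61.6 + 57.5 + 69.4 + 82.3 + 67.4)/7 = 70.3714
Σ_{t=1}^{6}(x_t−x̄)(x_{t+1}−x̄) = 54.2463
γ_1 = 54.2463 / 7 = 7.749

7.749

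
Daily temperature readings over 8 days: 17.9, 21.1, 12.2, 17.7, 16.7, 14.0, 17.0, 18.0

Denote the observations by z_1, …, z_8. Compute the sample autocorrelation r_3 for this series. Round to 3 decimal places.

Mean z̄ = (17.9 + 21.1 + 12.2 + 17.7 + 16.7 + 14.0 + 17.0 + 18.0)/8 = 16.8250
Deviations from mean: 1.0750, 4.2750, -4.6250, 0.8750, -0.1250, -2.8250, 0.1750, 1.1750
Σ(z_t−z̄)(z_{t+3}−z̄) = (0.9406) + (-0.5344) + (13.0656) + (0.1531) + (-0.1469) = 13.4781
Denominator Σ(z_t−z̄)² = 50.9950
r_3 = 13.4781 / 50.9950 = 0.264

0.264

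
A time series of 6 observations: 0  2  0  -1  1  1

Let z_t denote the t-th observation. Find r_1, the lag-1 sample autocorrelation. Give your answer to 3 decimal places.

-0.227

Mean z̄ = (0 + 2 + 0 − 1 + 1 + 1)/6 = 0.5000
Σ(z_t−z̄)(z_{t+1}−z̄) = (-0.7500) + (-0.7500) + (0.7500) + (-0.7500) + (0.2500) = -1.2500
Denominator Σ(z_t−z̄)² = 5.5000
r_1 = -1.2500 / 5.5000 = -0.227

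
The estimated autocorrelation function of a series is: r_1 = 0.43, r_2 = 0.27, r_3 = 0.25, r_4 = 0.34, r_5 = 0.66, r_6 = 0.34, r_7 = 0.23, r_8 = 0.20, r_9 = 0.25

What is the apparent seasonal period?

5

The largest autocorrelation is r_5 = 0.66; the remaining lags stay at or below 0.43. The elevated value at lag 1 (0.43), dropping to 0.27 at lag 2, reflects decaying short-term dependence rather than seasonality.
The dominant spike at lag 5 indicates a seasonal period of 5.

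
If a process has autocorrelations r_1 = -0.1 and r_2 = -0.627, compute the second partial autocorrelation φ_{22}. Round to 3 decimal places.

-0.643

φ_{22} = (r_2 − r_1²) / (1 − r_1²)
r_1² = (-0.1)² = 0.01
Numerator = -0.627 − 0.0100 = -0.6370; denominator = 1 − 0.0100 = 0.9900
φ_{22} = -0.6370 / 0.9900 = -0.643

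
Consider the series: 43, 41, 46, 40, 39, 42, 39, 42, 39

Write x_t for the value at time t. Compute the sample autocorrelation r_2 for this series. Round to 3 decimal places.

0.176

Mean x̄ = (43 + 41 + 46 + 40 + 39 + 42 + 39 + 42 + 39)/9 = 41.2222
Numerator Σ_{t=1}^{7}(x_t−x̄)(x_{t+2}−x̄) = 7.6790
Denominator Σ(x_t−x̄)² = 43.5556
r_2 = 7.6790 / 43.5556 = 0.176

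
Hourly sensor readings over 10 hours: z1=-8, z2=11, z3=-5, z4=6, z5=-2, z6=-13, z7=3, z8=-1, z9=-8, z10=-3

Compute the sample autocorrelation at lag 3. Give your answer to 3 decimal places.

Mean z̄ = (-8 + 11 − 5 + 6 − 2 − 13 + 3 − 1 − 8 − 3)/10 = -2.0000
Σ(z_t−z̄)(z_{t+3}−z̄) = (-48.0000) + (0.0000) + (33.0000) + (40.0000) + (0.0000) + (66.0000) + (-5.0000) = 86.0000
Denominator Σ(z_t−z̄)² = 462.0000
r_3 = 86.0000 / 462.0000 = 0.186

0.186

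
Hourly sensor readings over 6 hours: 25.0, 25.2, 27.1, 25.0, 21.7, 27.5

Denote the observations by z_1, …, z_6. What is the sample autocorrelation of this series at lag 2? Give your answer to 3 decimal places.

Mean z̄ = (25.0 + 25.2 + 27.1 + 25.0 + 21.7 + 27.5)/6 = 25.2500
Σ(z_t−z̄)(z_{t+2}−z̄) = (-0.4625) + (0.0125) + (-6.5675) + (-0.5625) = -7.5800
Denominator Σ(z_t−z̄)² = 21.2150
r_2 = -7.5800 / 21.2150 = -0.357

-0.357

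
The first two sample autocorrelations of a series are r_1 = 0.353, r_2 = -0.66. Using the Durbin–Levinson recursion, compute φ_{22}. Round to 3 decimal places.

φ_{22} = (r_2 − r_1²) / (1 − r_1²)
r_1² = (0.353)² = 0.124609
Numerator = -0.66 − 0.1246 = -0.7846; denominator = 1 − 0.1246 = 0.8754
φ_{22} = -0.7846 / 0.8754 = -0.896

-0.896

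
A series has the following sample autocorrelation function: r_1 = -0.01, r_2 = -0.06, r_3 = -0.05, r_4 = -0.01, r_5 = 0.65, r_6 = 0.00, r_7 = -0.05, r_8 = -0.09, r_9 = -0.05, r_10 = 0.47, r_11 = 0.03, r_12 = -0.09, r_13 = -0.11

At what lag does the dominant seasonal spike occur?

The largest autocorrelation is r_5 = 0.65, with a weaker echo at lag 10 (0.47); the remaining lags stay at or below 0.03.
The dominant spike at lag 5 indicates a seasonal period of 5.

5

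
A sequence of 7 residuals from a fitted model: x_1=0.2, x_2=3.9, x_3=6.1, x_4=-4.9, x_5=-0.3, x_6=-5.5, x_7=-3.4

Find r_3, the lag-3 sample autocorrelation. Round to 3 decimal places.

-0.195

Mean x̄ = (0.2 + 3.9 + 6.1 − 4.9 − 0.3 − 5.5 − 3.4)/7 = -0.5571
Deviations from mean: 0.7571, 4.4571, 6.6571, -4.3429, 0.2571, -4.9429, -2.8429
Σ(x_t−x̄)(x_{t+3}−x̄) = (-3.2882) + (1.1461) + (-32.9053) + (12.3461) = -22.7012
Denominator Σ(x_t−x̄)² = 116.1971
r_3 = -22.7012 / 116.1971 = -0.195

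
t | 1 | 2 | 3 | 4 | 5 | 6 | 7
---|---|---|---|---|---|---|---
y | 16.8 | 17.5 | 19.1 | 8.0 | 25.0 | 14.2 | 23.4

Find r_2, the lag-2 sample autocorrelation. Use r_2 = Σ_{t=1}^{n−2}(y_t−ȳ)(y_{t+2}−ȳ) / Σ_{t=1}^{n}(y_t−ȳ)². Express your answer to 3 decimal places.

Mean ȳ = (16.8 + 17.5 + 19.1 + 8.0 + 25.0 + 14.2 + 23.4)/7 = 17.7143
Deviations from mean: -0.9143, -0.2143, 1.3857, -9.7143, 7.2857, -3.5143, 5.6857
Σ(y_t−ȳ)(y_{t+2}−ȳ) = (-1.2669) + (2.0816) + (10.0959) + (34.1388) + (41.4245) = 86.4739
Denominator Σ(y_t−ȳ)² = 194.9286
r_2 = 86.4739 / 194.9286 = 0.444

0.444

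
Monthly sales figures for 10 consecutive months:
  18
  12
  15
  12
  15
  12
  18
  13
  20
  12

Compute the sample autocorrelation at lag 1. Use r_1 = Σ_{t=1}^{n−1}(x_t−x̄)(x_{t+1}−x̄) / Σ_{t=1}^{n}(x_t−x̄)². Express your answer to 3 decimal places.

Mean x̄ = (18 + 12 + 15 + 12 + 15 + 12 + 18 + 13 + 20 + 12)/10 = 14.7000
Numerator Σ_{t=1}^{9}(x_t−x̄)(x_{t+1}−x̄) = -49.9900
Denominator Σ(x_t−x̄)² = 82.1000
r_1 = -49.9900 / 82.1000 = -0.609

-0.609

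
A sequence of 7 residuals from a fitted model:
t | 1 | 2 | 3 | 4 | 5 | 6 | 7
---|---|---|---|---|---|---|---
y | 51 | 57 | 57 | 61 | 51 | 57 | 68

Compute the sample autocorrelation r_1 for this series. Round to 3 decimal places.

-0.112

Mean ȳ = (51 + 57 + 57 + 61 + 51 + 57 + 68)/7 = 57.4286
Σ(y_t−ȳ)(y_{t+1}−ȳ) = (2.7551) + (0.1837) + (-1.5306) + (-22.9592) + (2.7551) + (-4.5306) = -23.3265
Denominator Σ(y_t−ȳ)² = 207.7143
r_1 = -23.3265 / 207.7143 = -0.112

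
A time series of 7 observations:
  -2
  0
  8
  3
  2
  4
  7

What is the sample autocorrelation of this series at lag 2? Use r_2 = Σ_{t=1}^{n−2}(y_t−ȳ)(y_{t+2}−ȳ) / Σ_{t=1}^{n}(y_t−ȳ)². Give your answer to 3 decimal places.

-0.450

Mean ȳ = (-2 + 0 + 8 + 3 + 2 + 4 + 7)/7 = 3.1429
Σ(y_t−ȳ)(y_{t+2}−ȳ) = (-24.9796) + (0.4490) + (-5.5510) + (-0.1224) + (-4.4082) = -34.6122
Denominator Σ(y_t−ȳ)² = 76.8571
r_2 = -34.6122 / 76.8571 = -0.450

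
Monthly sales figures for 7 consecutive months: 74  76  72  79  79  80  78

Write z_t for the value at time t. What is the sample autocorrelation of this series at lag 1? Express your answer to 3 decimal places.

0.210

Mean z̄ = (74 + 76 + 72 + 79 + 79 + 80 + 78)/7 = 76.8571
Deviations from mean: -2.8571, -0.8571, -4.8571, 2.1429, 2.1429, 3.1429, 1.1429
Σ(z_t−z̄)(z_{t+1}−z̄) = (2.4490) + (4.1633) + (-10.4082) + (4.5918) + (6.7347) + (3.5918) = 11.1224
Denominator Σ(z_t−z̄)² = 52.8571
r_1 = 11.1224 / 52.8571 = 0.210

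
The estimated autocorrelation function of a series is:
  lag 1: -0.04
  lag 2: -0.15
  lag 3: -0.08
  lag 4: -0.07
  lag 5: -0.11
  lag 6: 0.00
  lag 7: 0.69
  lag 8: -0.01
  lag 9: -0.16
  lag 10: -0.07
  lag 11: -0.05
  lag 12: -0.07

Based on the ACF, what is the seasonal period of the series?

7

The largest autocorrelation is r_7 = 0.69; the remaining lags stay at or below 0.00.
The dominant spike at lag 7 indicates a seasonal period of 7.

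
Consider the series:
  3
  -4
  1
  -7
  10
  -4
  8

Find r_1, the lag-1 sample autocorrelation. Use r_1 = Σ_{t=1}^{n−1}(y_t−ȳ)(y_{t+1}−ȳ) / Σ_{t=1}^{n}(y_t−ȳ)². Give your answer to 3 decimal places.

-0.653

Mean ȳ = (3 − 4 + 1 − 7 + 10 − 4 + 8)/7 = 1.0000
Deviations from mean: 2.0000, -5.0000, 0.0000, -8.0000, 9.0000, -5.0000, 7.0000
Σ(y_t−ȳ)(y_{t+1}−ȳ) = (-10.0000) + (0.0000) + (0.0000) + (-72.0000) + (-45.0000) + (-35.0000) = -162.0000
Denominator Σ(y_t−ȳ)² = 248.0000
r_1 = -162.0000 / 248.0000 = -0.653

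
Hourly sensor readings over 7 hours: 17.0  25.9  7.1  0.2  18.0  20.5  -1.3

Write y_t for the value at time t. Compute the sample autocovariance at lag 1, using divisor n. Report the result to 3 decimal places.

Mean ȳ = (17.0 + 25.9 + 7.1 + 0.2 + 18.0 + 20.5 − 1.3)/7 = 12.4857
Σ_{t=1}^{6}(y_t−ȳ)(y_{t+1}−ȳ) = -79.5588
γ_1 = -79.5588 / 7 = -11.366

-11.366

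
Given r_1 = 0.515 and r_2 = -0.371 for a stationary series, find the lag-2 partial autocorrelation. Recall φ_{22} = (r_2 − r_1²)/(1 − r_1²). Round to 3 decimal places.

φ_{22} = (r_2 − r_1²) / (1 − r_1²)
r_1² = (0.515)² = 0.265225
Numerator = -0.371 − 0.2652 = -0.6362; denominator = 1 − 0.2652 = 0.7348
φ_{22} = -0.6362 / 0.7348 = -0.866

-0.866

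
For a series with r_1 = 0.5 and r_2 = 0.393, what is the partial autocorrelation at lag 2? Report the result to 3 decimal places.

φ_{22} = (r_2 − r_1²) / (1 − r_1²)
r_1² = (0.5)² = 0.25
Numerator = 0.393 − 0.2500 = 0.1430; denominator = 1 − 0.2500 = 0.7500
φ_{22} = 0.1430 / 0.7500 = 0.191

0.191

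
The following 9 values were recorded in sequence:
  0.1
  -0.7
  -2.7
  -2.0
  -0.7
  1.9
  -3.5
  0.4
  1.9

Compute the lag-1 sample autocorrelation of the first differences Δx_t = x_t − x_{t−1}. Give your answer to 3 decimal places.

First differences Δx: -0.8, -2.0, 0.7, 1.3, 2.6, -5.4, 3.9, 1.5
Mean of differences = 0.2250
Numerator Σ(Δx_t−Δx̄)(Δx_{t+1}−Δx̄) = -25.0581
Denominator Σ(Δx_t−Δx̄)² = 59.7950
r_1(Δx) = -25.0581 / 59.7950 = -0.419

-0.419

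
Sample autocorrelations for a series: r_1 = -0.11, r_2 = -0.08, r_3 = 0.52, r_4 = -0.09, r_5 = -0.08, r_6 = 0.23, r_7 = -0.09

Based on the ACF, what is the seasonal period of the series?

3

The largest autocorrelation is r_3 = 0.52, with a weaker echo at lag 6 (0.23); the remaining lags stay at or below -0.08.
The dominant spike at lag 3 indicates a seasonal period of 3.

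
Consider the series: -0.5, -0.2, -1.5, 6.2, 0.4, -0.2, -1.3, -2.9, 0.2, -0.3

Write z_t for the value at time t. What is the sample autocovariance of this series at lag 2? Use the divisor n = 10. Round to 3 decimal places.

-0.165

Mean z̄ = (-0.5 − 0.2 − 1.5 + 6.2 + 0.4 − 0.2 − 1.3 − 2.9 + 0.2 − 0.3)/10 = -0.0100
Σ_{t=1}^{8}(z_t−z̄)(z_{t+2}−z̄) = -1.6532
γ_2 = -1.6532 / 10 = -0.165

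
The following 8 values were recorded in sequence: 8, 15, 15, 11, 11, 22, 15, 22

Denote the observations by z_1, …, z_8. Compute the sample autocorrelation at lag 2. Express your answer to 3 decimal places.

Mean z̄ = (8 + 15 + 15 + 11 + 11 + 22 + 15 + 22)/8 = 14.8750
Deviations from mean: -6.8750, 0.1250, 0.1250, -3.8750, -3.8750, 7.1250, 0.1250, 7.1250
Σ(z_t−z̄)(z_{t+2}−z̄) = (-0.8594) + (-0.4844) + (-0.4844) + (-27.6094) + (-0.4844) + (50.7656) = 20.8438
Denominator Σ(z_t−z̄)² = 178.8750
r_2 = 20.8438 / 178.8750 = 0.117

0.117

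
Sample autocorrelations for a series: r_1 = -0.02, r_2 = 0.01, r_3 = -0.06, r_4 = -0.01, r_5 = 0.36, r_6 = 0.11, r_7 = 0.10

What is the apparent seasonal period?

The largest autocorrelation is r_5 = 0.36; the remaining lags stay at or below 0.11.
The dominant spike at lag 5 indicates a seasonal period of 5.

5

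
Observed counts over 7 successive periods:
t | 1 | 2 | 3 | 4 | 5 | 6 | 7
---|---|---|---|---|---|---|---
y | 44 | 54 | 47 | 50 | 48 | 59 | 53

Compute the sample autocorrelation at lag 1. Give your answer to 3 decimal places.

-0.219

Mean ȳ = (44 + 54 + 47 + 50 + 48 + 59 + 53)/7 = 50.7143
Numerator Σ_{t=1}^{6}(y_t−ȳ)(y_{t+1}−ȳ) = -33.2245
Denominator Σ(y_t−ȳ)² = 151.4286
r_1 = -33.2245 / 151.4286 = -0.219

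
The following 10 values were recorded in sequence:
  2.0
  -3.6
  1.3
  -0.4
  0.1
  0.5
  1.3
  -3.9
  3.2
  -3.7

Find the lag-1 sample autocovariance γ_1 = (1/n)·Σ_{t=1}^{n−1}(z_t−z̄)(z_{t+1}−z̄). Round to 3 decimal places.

Mean z̄ = (2.0 − 3.6 + 1.3 − 0.4 + 0.1 + 0.5 + 1.3 − 3.9 + 3.2 − 3.7)/10 = -0.3200
Σ_{t=1}^{9}(z_t−z̄)(z_{t+1}−z̄) = -41.7124
γ_1 = -41.7124 / 10 = -4.171

-4.171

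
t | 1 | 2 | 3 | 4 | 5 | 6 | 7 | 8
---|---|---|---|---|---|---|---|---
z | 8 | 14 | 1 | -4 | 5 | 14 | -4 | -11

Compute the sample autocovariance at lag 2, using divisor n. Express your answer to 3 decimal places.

-41.941

Mean z̄ = (8 + 14 + 1 − 4 + 5 + 14 − 4 − 11)/8 = 2.8750
Deviations: 5.1250, 11.1250, -1.8750, -6.8750, 2.1250, 11.1250, -6.8750, -13.8750
Σ_{t=1}^{6}(z_t−z̄)(z_{t+2}−z̄) = -335.5313
γ_2 = -335.5313 / 8 = -41.941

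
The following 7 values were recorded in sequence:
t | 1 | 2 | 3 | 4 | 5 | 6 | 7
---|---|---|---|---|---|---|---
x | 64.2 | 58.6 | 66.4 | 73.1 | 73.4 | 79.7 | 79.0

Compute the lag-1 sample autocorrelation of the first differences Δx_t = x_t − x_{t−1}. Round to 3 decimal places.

-0.355

First differences Δx: -5.6, 7.8, 6.7, 0.3, 6.3, -0.7
Mean of differences = 2.4667
Numerator Σ(Δx_t−Δx̄)(Δx_{t+1}−Δx̄) = -50.0611
Denominator Σ(Δx_t−Δx̄)² = 140.8533
r_1(Δx) = -50.0611 / 140.8533 = -0.355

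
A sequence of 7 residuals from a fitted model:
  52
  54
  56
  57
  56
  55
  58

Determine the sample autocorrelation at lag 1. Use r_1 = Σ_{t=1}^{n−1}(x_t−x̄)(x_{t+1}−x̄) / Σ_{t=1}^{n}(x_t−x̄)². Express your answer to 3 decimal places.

Mean x̄ = (52 + 54 + 56 + 57 + 56 + 55 + 58)/7 = 55.4286
Deviations from mean: -3.4286, -1.4286, 0.5714, 1.5714, 0.5714, -0.4286, 2.5714
Σ(x_t−x̄)(x_{t+1}−x̄) = (4.8980) + (-0.8163) + (0.8980) + (0.8980) + (-0.2449) + (-1.1020) = 4.5306
Denominator Σ(x_t−x̄)² = 23.7143
r_1 = 4.5306 / 23.7143 = 0.191

0.191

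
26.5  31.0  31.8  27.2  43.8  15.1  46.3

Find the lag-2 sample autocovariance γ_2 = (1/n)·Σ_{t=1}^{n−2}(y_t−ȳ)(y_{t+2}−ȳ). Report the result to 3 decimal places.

Mean ȳ = (26.5 + 31.0 + 31.8 + 27.2 + 43.8 + 15.1 + 46.3)/7 = 31.6714
Deviations: -5.1714, -0.6714, 0.1286, -4.4714, 12.1286, -16.5714, 14.6286
Σ_{t=1}^{5}(y_t−ȳ)(y_{t+2}−ȳ) = 255.4184
γ_2 = 255.4184 / 7 = 36.488

36.488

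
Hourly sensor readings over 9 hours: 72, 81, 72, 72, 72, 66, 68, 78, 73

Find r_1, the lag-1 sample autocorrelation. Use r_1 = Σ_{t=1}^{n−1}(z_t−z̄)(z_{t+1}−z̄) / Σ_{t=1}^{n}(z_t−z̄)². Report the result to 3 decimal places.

Mean z̄ = (72 + 81 + 72 + 72 + 72 + 66 + 68 + 78 + 73)/9 = 72.6667
Numerator Σ_{t=1}^{8}(z_t−z̄)(z_{t+1}−z̄) = 2.2222
Denominator Σ(z_t−z̄)² = 166.0000
r_1 = 2.2222 / 166.0000 = 0.013

0.013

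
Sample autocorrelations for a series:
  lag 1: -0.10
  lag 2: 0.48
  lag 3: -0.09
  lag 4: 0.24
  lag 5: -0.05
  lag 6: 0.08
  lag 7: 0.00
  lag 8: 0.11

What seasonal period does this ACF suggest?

The largest autocorrelation is r_2 = 0.48, with a weaker echo at lag 4 (0.24); the remaining lags stay at or below 0.11.
The dominant spike at lag 2 indicates a seasonal period of 2.

2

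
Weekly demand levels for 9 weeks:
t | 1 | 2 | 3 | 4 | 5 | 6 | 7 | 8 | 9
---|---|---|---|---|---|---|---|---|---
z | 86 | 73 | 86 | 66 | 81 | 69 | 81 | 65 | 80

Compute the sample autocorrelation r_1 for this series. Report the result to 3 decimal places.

-0.690

Mean z̄ = (86 + 73 + 86 + 66 + 81 + 69 + 81 + 65 + 80)/9 = 76.3333
Numerator Σ_{t=1}^{8}(z_t−z̄)(z_{t+1}−z̄) = -375.4444
Denominator Σ(z_t−z̄)² = 544.0000
r_1 = -375.4444 / 544.0000 = -0.690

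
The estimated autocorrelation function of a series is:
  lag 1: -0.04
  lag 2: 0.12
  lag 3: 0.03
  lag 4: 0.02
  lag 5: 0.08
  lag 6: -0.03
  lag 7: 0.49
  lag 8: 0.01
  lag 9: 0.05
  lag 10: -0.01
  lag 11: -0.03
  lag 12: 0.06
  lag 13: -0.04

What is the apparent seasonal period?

The largest autocorrelation is r_7 = 0.49; the remaining lags stay at or below 0.12.
The dominant spike at lag 7 indicates a seasonal period of 7.

7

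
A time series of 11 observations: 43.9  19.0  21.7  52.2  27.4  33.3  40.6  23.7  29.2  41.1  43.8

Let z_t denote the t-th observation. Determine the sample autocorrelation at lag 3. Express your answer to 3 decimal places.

0.363

Mean z̄ = (43.9 + 19.0 + 21.7 + 52.2 + 27.4 + 33.3 + 40.6 + 23.7 + 29.2 + 41.1 + 43.8)/11 = 34.1727
Numerator Σ_{t=1}^{8}(z_t−z̄)(z_{t+3}−z̄) = 423.8369
Denominator Σ(z_t−z̄)² = 1168.4018
r_3 = 423.8369 / 1168.4018 = 0.363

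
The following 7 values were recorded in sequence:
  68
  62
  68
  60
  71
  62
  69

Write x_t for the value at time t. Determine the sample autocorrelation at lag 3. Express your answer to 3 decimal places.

Mean x̄ = (68 + 62 + 68 + 60 + 71 + 62 + 69)/7 = 65.7143
Deviations from mean: 2.2857, -3.7143, 2.2857, -5.7143, 5.2857, -3.7143, 3.2857
Numerator Σ_{t=1}^{4}(x_t−x̄)(x_{t+3}−x̄) = -59.9592
Denominator Σ(x_t−x̄)² = 109.4286
r_3 = -59.9592 / 109.4286 = -0.548

-0.548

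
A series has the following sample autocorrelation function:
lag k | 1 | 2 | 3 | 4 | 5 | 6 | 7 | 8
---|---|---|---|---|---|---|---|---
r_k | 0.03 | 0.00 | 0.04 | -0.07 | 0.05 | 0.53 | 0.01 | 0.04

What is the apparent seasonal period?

The largest autocorrelation is r_6 = 0.53; the remaining lags stay at or below 0.05.
The dominant spike at lag 6 indicates a seasonal period of 6.

6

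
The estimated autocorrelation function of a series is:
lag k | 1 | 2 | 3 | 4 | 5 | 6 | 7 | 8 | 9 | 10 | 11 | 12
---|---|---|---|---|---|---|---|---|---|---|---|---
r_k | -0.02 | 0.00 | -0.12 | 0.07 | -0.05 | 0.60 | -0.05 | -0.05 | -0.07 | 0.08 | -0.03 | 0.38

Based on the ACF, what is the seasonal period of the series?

6

The largest autocorrelation is r_6 = 0.60, with a weaker echo at lag 12 (0.38); the remaining lags stay at or below 0.08.
The dominant spike at lag 6 indicates a seasonal period of 6.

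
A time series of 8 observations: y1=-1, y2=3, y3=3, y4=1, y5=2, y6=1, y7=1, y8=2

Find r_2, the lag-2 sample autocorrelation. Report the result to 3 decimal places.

-0.333

Mean ȳ = (-1 + 3 + 3 + 1 + 2 + 1 + 1 + 2)/8 = 1.5000
Σ(y_t−ȳ)(y_{t+2}−ȳ) = (-3.7500) + (-0.7500) + (0.7500) + (0.2500) + (-0.2500) + (-0.2500) = -4.0000
Denominator Σ(y_t−ȳ)² = 12.0000
r_2 = -4.0000 / 12.0000 = -0.333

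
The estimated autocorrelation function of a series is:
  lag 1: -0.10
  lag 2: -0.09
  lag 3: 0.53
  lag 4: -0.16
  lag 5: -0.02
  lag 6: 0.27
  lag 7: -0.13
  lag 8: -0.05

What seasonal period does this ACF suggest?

The largest autocorrelation is r_3 = 0.53, with a weaker echo at lag 6 (0.27); the remaining lags stay at or below -0.02.
The dominant spike at lag 3 indicates a seasonal period of 3.

3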